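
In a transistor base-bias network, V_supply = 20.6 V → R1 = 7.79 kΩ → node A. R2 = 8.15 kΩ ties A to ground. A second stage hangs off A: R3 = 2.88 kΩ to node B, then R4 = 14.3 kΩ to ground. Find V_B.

Node A sees R2 in parallel with the series input of stage 2, R3 + R4 = 17.18 kΩ.
R2 ‖ (R3+R4) = 5.528 kΩ.
First divider: V_A = V_supply · 5.528/(7.79 + 5.528) = 8.550 V.
V_B = V_A × 0.8324 = 7.117 V.

V_B ≈ 7.12 V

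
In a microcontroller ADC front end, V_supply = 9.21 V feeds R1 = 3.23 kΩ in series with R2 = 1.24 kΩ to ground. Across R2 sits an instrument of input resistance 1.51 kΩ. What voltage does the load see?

The load sits in parallel with R2, giving an effective lower resistance R2' = R2·R_L/(R2+R_L) = 0.6809 kΩ.
Now apply the divider: V_out = 9.21 × 0.1741 = 1.603 V.

V_out ≈ 1.60 V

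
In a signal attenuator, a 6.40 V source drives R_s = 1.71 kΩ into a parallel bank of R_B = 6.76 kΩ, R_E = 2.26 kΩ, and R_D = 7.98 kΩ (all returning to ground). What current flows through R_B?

I ≈ 0.426 mA

Combine the parallel branches: R_p = (1/6.76 + 1/2.26 + 1/7.98)⁻¹ = 1.397 kΩ.
V_A = 6.40 × 1.397/3.107 = 2.878 V.
Branch current I = V_A/R_B = 2.878/6.76 = 0.4257 mA.
(Equivalently: I_total = 2.060 mA, then current-divider fraction G_k/ΣG = 0.2067.)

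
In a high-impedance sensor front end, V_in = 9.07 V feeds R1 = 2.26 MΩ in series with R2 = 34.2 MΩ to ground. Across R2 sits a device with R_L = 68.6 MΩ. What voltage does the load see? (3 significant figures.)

V_out ≈ 8.25 V

R2 ‖ R_L = (34.2 × 68.6)/(34.2 + 68.6) = 22.82 MΩ.
Then V_out = V_in · R2'/(R1 + R2') = 9.07 × 22.82/25.08 = 8.253 V.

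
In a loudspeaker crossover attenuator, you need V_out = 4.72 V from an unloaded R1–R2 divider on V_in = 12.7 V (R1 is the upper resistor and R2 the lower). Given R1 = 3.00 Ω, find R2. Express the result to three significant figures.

Required fraction k = V_out/V_in = 0.3717.
So R2 = R1 · V_out/(V_in − V_out) = 3.00 × 4.72/(12.7 − 4.72) = 3.00 × 0.5915 = 1.774 Ω.

R2 ≈ 1.77 Ω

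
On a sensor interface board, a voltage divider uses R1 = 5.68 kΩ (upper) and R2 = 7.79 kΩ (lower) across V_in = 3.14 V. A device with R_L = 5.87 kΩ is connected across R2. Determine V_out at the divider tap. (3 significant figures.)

V_out ≈ 1.16 V

First combine the lower leg with the load: R2 ‖ R_L = 3.348 kΩ.
Now apply the divider: V_out = 3.14 × 0.3708 = 1.164 V.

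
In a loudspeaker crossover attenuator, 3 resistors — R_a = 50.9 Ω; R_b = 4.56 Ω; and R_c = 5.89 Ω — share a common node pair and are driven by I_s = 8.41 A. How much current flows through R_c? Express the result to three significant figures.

I ≈ 3.49 A

ΣG = 1/50.9 + 1/4.56 + 1/5.89 = 0.4087.
R_c takes the fraction G_k/ΣG = 0.1698/0.4087 = 0.4154, so I = 8.41 × 0.4154 = 3.493 A.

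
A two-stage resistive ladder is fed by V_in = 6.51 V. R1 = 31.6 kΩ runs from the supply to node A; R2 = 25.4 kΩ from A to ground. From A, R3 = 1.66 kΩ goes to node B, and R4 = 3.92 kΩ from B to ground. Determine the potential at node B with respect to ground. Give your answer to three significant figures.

Node A sees R2 in parallel with the series input of stage 2, R3 + R4 = 5.580 kΩ.
R2 ‖ (R3+R4) = 4.575 kΩ.
First divider: V_A = V_in · 4.575/(31.6 + 4.575) = 0.8233 V.
Then the unloaded second divider: V_B = V_A × R4/(R3+R4) = 0.8233 × 0.7025 = 0.5784 V.

V_B ≈ 0.578 V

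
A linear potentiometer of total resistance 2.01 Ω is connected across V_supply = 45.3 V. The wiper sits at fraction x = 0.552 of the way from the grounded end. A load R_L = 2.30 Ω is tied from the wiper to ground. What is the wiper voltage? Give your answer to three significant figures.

Split the track: R_lower = x·R_p = 1.110 Ω, R_upper = (1−x)·R_p = 0.9005 Ω.
(x·R_p) ‖ R_L = 0.7485 Ω.
V_out = 45.3 × 0.7485/(0.9005 + 0.7485) = 20.56 V.

V_out ≈ 20.6 V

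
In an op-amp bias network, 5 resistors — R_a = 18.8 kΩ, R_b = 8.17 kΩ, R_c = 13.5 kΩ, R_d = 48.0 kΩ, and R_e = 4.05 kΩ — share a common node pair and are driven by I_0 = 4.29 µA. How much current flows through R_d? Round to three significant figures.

Conductances: ΣG = 1/18.8 + 1/8.17 + 1/13.5 + 1/48.0 + 1/4.05 = 0.5174 (1/kΩ).
R_d takes the fraction G_k/ΣG = 0.02083/0.5174 = 0.04026, so I = 4.29 × 0.04026 = 0.1727 µA.

I ≈ 0.173 µA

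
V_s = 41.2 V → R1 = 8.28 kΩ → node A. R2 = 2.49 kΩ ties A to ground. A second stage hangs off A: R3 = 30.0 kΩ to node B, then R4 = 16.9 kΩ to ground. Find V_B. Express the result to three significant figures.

V_B ≈ 3.30 V

Looking into the second stage from A: R3 + R4 = 46.90 kΩ appears in parallel with R2.
R2 ‖ (R3+R4) = 2.364 kΩ.
V_A = 41.2 × 2.364/(8.28 + 2.364) = 9.152 V.
V_B = V_A × 0.3603 = 3.298 V.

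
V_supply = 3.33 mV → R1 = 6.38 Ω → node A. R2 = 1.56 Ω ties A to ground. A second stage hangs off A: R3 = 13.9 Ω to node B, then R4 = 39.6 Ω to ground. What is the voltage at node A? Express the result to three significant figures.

V_A ≈ 0.639 mV

Looking into the second stage from A: R3 + R4 = 53.50 Ω appears in parallel with R2.
R2 ‖ (R3+R4) = 1.516 Ω.
V_A = 3.33 × 1.516/(6.38 + 1.516) = 0.6393 mV.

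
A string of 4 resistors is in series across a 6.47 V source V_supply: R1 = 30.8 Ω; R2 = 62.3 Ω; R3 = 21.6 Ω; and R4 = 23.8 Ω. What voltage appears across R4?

V ≈ 1.11 V

ΣR = 30.8 + 62.3 + 21.6 + 23.8 = 138.5 Ω.
V = V_supply · R/ΣR = 6.47 × 0.1718 = 1.112 V.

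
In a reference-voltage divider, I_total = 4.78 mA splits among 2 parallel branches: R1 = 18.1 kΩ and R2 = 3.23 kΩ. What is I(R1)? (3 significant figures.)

I ≈ 0.724 mA

With just two branches, the current splits inversely with resistance.
I(R1) = 4.78 × 3.23/(18.1 + 3.23) = 4.78 × 0.1514 = 0.7238 mA.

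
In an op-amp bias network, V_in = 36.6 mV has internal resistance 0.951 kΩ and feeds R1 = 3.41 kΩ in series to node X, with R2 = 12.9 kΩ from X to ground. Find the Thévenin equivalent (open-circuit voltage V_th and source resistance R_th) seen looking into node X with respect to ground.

V_th ≈ 27.4 mV, R_th ≈ 3.26 kΩ

R1' = 0.951 + 3.41 = 4.361 kΩ (source resistance + R1).
With X open, the divider is unloaded: V_th = 36.6 × 12.9/17.26 = 27.35 mV.
Zeroing V_in shorts the top of R1' to ground, so R_th = R1' ‖ R2 = 3.259 kΩ.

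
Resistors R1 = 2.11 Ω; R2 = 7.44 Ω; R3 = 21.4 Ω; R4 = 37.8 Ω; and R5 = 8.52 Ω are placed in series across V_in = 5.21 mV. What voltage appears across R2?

ΣR = 2.11 + 7.44 + 21.4 + 37.8 + 8.52 = 77.27 Ω.
By the voltage-divider rule, V = 5.21 × 7.440/77.27 = 0.5016 mV.

V ≈ 0.502 mV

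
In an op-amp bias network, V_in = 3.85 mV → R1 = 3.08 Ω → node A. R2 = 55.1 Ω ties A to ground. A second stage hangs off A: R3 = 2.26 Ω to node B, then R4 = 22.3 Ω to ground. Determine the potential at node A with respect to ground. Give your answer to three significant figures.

The second stage (R3 + R4 = 24.56 Ω) loads node A in parallel with R2.
R2 ‖ (R3+R4) = 16.99 Ω.
First divider: V_A = V_in · 16.99/(3.08 + 16.99) = 3.259 mV.

V_A ≈ 3.26 mV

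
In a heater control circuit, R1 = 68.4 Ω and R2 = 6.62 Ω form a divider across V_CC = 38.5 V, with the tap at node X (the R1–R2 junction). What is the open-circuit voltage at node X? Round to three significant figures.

V_th ≈ 3.40 V

With X open, the divider is unloaded: V_th = 38.5 × 6.62/75.02 = 3.397 V.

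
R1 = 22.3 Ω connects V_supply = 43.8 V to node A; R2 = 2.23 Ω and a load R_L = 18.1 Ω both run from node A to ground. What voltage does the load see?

V_out ≈ 3.58 V

The load sits in parallel with R2, giving an effective lower resistance R2' = R2·R_L/(R2+R_L) = 1.985 Ω.
Now apply the divider: V_out = 43.8 × 0.08175 = 3.581 V.
(Unloaded it would be 3.98 V; the load pulls it down.)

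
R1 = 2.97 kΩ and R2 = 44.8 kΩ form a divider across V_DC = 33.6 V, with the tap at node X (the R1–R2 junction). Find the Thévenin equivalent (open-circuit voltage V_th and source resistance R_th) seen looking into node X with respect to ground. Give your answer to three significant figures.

V_th is the unloaded tap voltage: V_DC · R2/(R1+R2) = 33.6 × 0.9378 = 31.51 V.
Zeroing V_DC shorts the top of R1 to ground, so R_th = R1 ‖ R2 = 2.785 kΩ.

V_th ≈ 31.5 V, R_th ≈ 2.79 kΩ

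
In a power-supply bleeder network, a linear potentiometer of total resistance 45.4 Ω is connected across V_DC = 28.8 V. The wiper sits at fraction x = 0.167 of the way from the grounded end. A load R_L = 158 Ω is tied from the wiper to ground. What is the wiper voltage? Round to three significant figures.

Lower segment x·R_p = 7.582 Ω; upper segment (1−x)·R_p = 37.82 Ω.
Lower segment in parallel with the load: 7.582 ‖ 158 = 7.235 Ω.
Then V_out = V_DC · 7.235/(37.82 + 7.235) = 4.625 V.
(Unloaded: V_out = x·V_DC = 4.81 V.)

V_out ≈ 4.62 V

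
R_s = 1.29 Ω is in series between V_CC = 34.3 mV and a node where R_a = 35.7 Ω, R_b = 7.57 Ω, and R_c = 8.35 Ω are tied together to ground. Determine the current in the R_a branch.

I ≈ 0.706 mA

Combine the parallel branches: R_p = (1/35.7 + 1/7.57 + 1/8.35)⁻¹ = 3.573 Ω.
V_A = 34.3 × 3.573/4.863 = 25.20 mV.
Branch current I = V_A/R_a = 25.20/35.7 = 0.7059 mA.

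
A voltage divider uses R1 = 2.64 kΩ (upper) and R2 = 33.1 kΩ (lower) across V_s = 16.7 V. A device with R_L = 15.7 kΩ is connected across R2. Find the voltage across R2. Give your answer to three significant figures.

V_out ≈ 13.4 V

First combine the lower leg with the load: R2 ‖ R_L = 10.65 kΩ.
Voltage divider with the loaded lower leg: V_out = 16.7 × 10.65/(2.64 + 10.65) = 16.7 × 0.8013 = 13.38 V.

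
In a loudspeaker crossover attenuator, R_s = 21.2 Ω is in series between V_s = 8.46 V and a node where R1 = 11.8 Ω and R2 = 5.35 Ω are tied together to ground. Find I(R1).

I ≈ 0.106 A

Parallel bank: R_p = 1/(1/11.8 + 1/5.35) = 3.681 Ω.
V_A by voltage divider: V_A = 8.46 × 3.681/(21.2 + 3.681) = 1.252 V.
I(R1) = V_A / R1 = 1.252/11.8 = 0.1061 A.
(Check via current divider: I_total = 0.3400 A; share G_k/ΣG = 0.3120 → same result.)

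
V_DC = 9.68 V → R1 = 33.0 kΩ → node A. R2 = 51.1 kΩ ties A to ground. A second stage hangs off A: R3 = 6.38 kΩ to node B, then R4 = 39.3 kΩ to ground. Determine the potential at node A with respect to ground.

V_A ≈ 4.09 V

The second stage (R3 + R4 = 45.68 kΩ) loads node A in parallel with R2.
Effective lower resistance at A: R2 ‖ 45.68 = 24.12 kΩ.
So V_A = 9.68 × 0.4223 = 4.087 V.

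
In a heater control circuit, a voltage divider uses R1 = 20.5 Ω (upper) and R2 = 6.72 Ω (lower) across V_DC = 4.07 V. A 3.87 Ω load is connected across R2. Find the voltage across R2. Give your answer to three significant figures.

R2 ‖ R_L = (6.72 × 3.87)/(6.72 + 3.87) = 2.456 Ω.
Now apply the divider: V_out = 4.07 × 0.1070 = 0.4354 V.

V_out ≈ 0.435 V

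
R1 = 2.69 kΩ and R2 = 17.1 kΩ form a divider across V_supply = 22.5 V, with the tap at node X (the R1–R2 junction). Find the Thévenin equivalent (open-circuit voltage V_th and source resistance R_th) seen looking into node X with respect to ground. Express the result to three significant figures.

V_th ≈ 19.4 V, R_th ≈ 2.32 kΩ

Open-circuit (no load on X): V_th = V_supply · R2/(R1 + R2) = 22.5 × 17.1/(2.690 + 17.1) = 19.44 V.
Zeroing V_supply shorts the top of R1 to ground, so R_th = R1 ‖ R2 = 2.324 kΩ.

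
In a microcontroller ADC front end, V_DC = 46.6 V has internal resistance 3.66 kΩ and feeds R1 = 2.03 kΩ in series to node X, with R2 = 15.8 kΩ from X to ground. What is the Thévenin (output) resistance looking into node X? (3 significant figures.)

R1' = 3.66 + 2.03 = 5.690 kΩ (source resistance + R1).
Looking into X with the source shorted: R_th = R1'·R2/(R1'+R2) = 5.690 × 15.8/21.49 = 4.183 kΩ.

R_th ≈ 4.18 kΩ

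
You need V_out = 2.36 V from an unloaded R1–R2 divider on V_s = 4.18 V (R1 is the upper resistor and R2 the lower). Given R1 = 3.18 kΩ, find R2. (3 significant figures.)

Required fraction k = V_out/V_s = 0.5646.
R2 = R1 · 0.5646/(1 − 0.5646) = 4.124 kΩ.

R2 ≈ 4.12 kΩ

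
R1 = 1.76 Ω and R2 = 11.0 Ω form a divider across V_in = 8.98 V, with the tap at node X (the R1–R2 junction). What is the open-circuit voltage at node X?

Open-circuit (no load on X): V_th = V_in · R2/(R1 + R2) = 8.98 × 11.0/(1.760 + 11.0) = 7.741 V.

V_th ≈ 7.74 V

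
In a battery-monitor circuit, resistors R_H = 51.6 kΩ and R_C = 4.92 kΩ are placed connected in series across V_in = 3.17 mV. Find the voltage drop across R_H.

V ≈ 2.89 mV

ΣR = 51.6 + 4.92 = 56.52 kΩ.
Voltage divider: V = V_in · (51.60 / 56.52) = 3.17 × 0.9130 = 2.894 mV.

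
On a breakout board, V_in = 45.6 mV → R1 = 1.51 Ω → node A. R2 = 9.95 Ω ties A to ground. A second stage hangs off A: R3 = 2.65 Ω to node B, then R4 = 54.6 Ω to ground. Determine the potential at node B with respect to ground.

Node A sees R2 in parallel with the series input of stage 2, R3 + R4 = 57.25 Ω.
R2 ‖ (R3+R4) = 8.477 Ω.
V_A = 45.6 × 8.477/(1.51 + 8.477) = 38.71 mV.
Then the unloaded second divider: V_B = V_A × R4/(R3+R4) = 38.71 × 0.9537 = 36.91 mV.

V_B ≈ 36.9 mV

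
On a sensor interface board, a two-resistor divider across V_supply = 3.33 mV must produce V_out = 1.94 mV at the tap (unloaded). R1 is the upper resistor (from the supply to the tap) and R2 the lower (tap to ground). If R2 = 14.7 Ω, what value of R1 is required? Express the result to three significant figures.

V_out/V_supply = R2/(R1+R2) = 0.5826.
R1 = R2·(1/k − 1) = 14.7 × 0.7165 = 10.53 Ω.

R1 ≈ 10.5 Ω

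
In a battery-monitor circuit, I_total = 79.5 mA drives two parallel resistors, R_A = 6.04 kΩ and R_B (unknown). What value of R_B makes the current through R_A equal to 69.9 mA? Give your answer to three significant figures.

R_B ≈ 44.0 kΩ

Two-branch current divider: I_A = I_total · R_B/(R_A + R_B).
69.9/79.5 = R_B/(R_A + R_B) → R_B = R_A · (0.8792)/(1 − 0.8792) = 6.04 × 7.281 = 43.98 kΩ.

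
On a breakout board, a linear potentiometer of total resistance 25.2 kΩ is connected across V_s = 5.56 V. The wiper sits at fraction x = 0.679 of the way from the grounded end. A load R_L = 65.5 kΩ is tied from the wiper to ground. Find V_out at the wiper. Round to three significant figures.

V_out ≈ 3.48 V

Split the track: R_lower = x·R_p = 17.11 kΩ, R_upper = (1−x)·R_p = 8.089 kΩ.
(x·R_p) ‖ R_L = 13.57 kΩ.
Loaded-divider output: V_out = 5.56 × 0.6265 = 3.483 V.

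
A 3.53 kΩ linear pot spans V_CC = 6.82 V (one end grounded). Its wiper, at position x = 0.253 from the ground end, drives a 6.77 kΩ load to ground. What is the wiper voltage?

Lower segment x·R_p = 0.8931 kΩ; upper segment (1−x)·R_p = 2.637 kΩ.
(x·R_p) ‖ R_L = 0.7890 kΩ.
Then V_out = V_CC · 0.7890/(2.637 + 0.7890) = 1.571 V.
(Unloaded: V_out = x·V_CC = 1.73 V.)

V_out ≈ 1.57 V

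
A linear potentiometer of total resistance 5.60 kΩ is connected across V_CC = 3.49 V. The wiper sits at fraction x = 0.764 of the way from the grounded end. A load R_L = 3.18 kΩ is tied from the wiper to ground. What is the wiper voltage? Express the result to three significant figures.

V_out ≈ 2.02 V

Lower segment x·R_p = 4.278 kΩ; upper segment (1−x)·R_p = 1.322 kΩ.
Lower segment in parallel with the load: 4.278 ‖ 3.18 = 1.824 kΩ.
Loaded-divider output: V_out = 3.49 × 0.5799 = 2.024 V.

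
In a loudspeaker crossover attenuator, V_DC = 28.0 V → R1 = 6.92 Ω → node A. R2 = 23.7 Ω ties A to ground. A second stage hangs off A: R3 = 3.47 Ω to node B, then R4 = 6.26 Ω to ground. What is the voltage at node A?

The second stage (R3 + R4 = 9.730 Ω) loads node A in parallel with R2.
Effective lower resistance at A: R2 ‖ 9.730 = 6.898 Ω.
First divider: V_A = V_DC · 6.898/(6.92 + 6.898) = 13.98 V.

V_A ≈ 14.0 V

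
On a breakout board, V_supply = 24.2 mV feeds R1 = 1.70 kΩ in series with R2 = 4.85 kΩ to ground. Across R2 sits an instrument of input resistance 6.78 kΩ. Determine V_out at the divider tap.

First combine the lower leg with the load: R2 ‖ R_L = 2.827 kΩ.
Voltage divider with the loaded lower leg: V_out = 24.2 × 2.827/(1.70 + 2.827) = 24.2 × 0.6245 = 15.11 mV.
(Unloaded it would be 17.9 mV; the load pulls it down.)

V_out ≈ 15.1 mV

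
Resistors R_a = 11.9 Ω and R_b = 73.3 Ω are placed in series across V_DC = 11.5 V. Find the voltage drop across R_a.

Series total: ΣR = 11.9 + 73.3 = 85.20 Ω.
By the voltage-divider rule, V = 11.5 × 11.90/85.20 = 1.606 V.

V ≈ 1.61 V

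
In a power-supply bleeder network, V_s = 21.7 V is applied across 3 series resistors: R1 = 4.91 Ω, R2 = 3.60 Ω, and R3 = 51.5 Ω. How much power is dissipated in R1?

P ≈ 0.642 W

Series current I = V_s/ΣR = 21.7/60.01 = 0.3616 A.
P(R1) = I²·R1 = (0.3616)² × 4.91 = 0.6420 W.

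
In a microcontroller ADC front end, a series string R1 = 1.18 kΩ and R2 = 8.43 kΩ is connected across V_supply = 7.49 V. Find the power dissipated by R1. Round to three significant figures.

ΣR = 9.610 kΩ → I = 7.49/9.610 = 0.7794 mA.
P = I²R = 0.6075 × 1.18 = 0.7168 mW.

P ≈ 0.717 mW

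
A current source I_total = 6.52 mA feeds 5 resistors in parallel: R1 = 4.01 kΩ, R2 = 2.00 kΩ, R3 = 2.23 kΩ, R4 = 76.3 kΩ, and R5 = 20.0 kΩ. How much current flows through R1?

I ≈ 1.29 mA

Total conductance ΣG = 1/4.01 + 1/2.00 + 1/2.23 + 1/76.3 + 1/20.0 = 1.261 (units of 1/kΩ).
By the current-divider rule, I = I_total · G_k/ΣG = 6.52 × 0.1978 = 1.289 mA.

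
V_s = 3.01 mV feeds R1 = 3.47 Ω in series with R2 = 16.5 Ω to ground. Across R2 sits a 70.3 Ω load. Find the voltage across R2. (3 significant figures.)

V_out ≈ 2.39 mV

First combine the lower leg with the load: R2 ‖ R_L = 13.36 Ω.
Voltage divider with the loaded lower leg: V_out = 3.01 × 13.36/(3.47 + 13.36) = 3.01 × 0.7939 = 2.390 mV.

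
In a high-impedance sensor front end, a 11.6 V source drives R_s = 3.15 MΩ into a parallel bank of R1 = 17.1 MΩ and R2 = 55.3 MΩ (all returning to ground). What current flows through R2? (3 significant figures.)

Parallel bank: R_p = 1/(1/17.1 + 1/55.3) = 13.06 MΩ.
Node voltage V_A = V_in · R_p/(R_s + R_p) = 11.6 × 0.8057 = 9.346 V.
Branch current I = V_A/R2 = 9.346/55.3 = 0.1690 µA.

I ≈ 0.169 µA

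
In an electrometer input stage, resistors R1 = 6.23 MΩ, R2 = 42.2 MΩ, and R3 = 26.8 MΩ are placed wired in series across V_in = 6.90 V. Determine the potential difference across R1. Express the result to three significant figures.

Series total: ΣR = 6.23 + 42.2 + 26.8 = 75.23 MΩ.
Voltage divider: V = V_in · (6.230 / 75.23) = 6.90 × 0.08281 = 0.5714 V.

V ≈ 0.571 V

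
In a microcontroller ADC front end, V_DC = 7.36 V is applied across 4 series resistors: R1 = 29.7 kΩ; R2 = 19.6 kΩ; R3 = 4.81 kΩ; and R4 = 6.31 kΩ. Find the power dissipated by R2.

P ≈ 0.291 mW

ΣR = 60.42 kΩ → I = 7.36/60.42 = 0.1218 mA.
V(R2) = I·R = 2.388 V; P = V·I = 2.388 × 0.1218 = 0.2908 mW.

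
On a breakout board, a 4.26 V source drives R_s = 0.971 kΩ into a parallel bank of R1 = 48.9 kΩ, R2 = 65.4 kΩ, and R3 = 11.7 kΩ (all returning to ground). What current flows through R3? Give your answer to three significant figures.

Equivalent of the parallel group: R_p = 8.250 kΩ.
V_A by voltage divider: V_A = 4.26 × 8.250/(0.971 + 8.250) = 3.811 V.
I(R3) = V_A / R3 = 3.811/11.7 = 0.3258 mA.
(Check via current divider: I_total = 0.4620 mA; share G_k/ΣG = 0.7051 → same result.)

I ≈ 0.326 mA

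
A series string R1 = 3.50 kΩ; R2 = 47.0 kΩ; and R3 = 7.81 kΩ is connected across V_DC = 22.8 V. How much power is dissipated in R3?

P ≈ 1.19 mW

The common current is I = 22.8/58.31 = 0.3910 mA.
V(R3) = I·R = 3.054 V; P = V·I = 3.054 × 0.3910 = 1.194 mW.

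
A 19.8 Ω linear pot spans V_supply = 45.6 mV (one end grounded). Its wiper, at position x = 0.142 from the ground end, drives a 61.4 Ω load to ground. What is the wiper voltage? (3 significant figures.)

V_out ≈ 6.23 mV

Split the track: R_lower = x·R_p = 2.812 Ω, R_upper = (1−x)·R_p = 16.99 Ω.
Lower segment in parallel with the load: 2.812 ‖ 61.4 = 2.688 Ω.
V_out = 45.6 × 2.688/(16.99 + 2.688) = 6.230 mV.
(Unloaded: V_out = x·V_supply = 6.48 mV.)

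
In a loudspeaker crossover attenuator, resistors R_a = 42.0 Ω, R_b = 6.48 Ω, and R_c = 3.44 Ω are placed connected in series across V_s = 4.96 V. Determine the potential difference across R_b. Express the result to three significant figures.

V ≈ 0.619 V

Total series resistance ΣR = 42.0 + 6.48 + 3.44 = 51.92 Ω.
By the voltage-divider rule, V = 4.96 × 6.480/51.92 = 0.6190 V.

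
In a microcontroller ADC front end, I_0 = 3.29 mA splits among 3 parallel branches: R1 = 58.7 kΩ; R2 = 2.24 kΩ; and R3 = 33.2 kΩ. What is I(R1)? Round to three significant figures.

I ≈ 0.114 mA

Conductances: ΣG = 1/58.7 + 1/2.24 + 1/33.2 = 0.4936 (1/kΩ).
By the current-divider rule, I = I_0 · G_k/ΣG = 3.29 × 0.03451 = 0.1136 mA.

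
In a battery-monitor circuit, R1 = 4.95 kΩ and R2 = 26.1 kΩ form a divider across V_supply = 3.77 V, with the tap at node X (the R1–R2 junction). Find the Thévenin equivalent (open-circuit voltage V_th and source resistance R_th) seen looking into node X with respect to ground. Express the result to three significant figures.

V_th ≈ 3.17 V, R_th ≈ 4.16 kΩ

With X open, the divider is unloaded: V_th = 3.77 × 26.1/31.05 = 3.169 V.
Looking into X with the source shorted: R_th = R1·R2/(R1+R2) = 4.950 × 26.1/31.05 = 4.161 kΩ.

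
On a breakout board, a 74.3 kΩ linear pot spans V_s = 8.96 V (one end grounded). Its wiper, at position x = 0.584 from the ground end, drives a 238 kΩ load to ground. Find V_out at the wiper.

V_out ≈ 4.86 V

Split the track: R_lower = x·R_p = 43.39 kΩ, R_upper = (1−x)·R_p = 30.91 kΩ.
R_L loads the lower segment: effective lower R = 36.70 kΩ.
Loaded-divider output: V_out = 8.96 × 0.5428 = 4.864 V.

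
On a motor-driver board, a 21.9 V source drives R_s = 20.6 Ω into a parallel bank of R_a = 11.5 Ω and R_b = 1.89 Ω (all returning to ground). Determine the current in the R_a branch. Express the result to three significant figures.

Combine the parallel branches: R_p = (1/11.5 + 1/1.89)⁻¹ = 1.623 Ω.
Node voltage V_A = V_s · R_p/(R_s + R_p) = 21.9 × 0.07304 = 1.600 V.
Branch current I = V_A/R_a = 1.600/11.5 = 0.1391 A.

I ≈ 0.139 A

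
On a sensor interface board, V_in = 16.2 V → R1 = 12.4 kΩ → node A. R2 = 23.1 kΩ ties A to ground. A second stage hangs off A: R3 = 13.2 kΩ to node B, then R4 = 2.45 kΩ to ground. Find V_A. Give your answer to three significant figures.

The second stage (R3 + R4 = 15.65 kΩ) loads node A in parallel with R2.
Effective lower resistance at A: R2 ‖ 15.65 = 9.329 kΩ.
So V_A = 16.2 × 0.4293 = 6.955 V.

V_A ≈ 6.96 V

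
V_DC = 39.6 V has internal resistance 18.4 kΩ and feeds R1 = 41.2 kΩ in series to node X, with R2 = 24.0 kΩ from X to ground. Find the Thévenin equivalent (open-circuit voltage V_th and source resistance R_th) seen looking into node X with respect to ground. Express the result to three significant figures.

V_th ≈ 11.4 V, R_th ≈ 17.1 kΩ

R1' = 18.4 + 41.2 = 59.60 kΩ (source resistance + R1).
With X open, the divider is unloaded: V_th = 39.6 × 24.0/83.60 = 11.37 V.
Looking into X with the source shorted: R_th = R1'·R2/(R1'+R2) = 59.60 × 24.0/83.60 = 17.11 kΩ.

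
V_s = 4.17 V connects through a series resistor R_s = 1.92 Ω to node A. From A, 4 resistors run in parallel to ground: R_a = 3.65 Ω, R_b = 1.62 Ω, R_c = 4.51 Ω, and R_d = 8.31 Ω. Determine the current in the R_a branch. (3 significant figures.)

Parallel bank: R_p = 1/(1/3.65 + 1/1.62 + 1/4.51 + 1/8.31) = 0.8108 Ω.
V_A = 4.17 × 0.8108/2.731 = 1.238 V.
Branch current I = V_A/R_a = 1.238/3.65 = 0.3392 A.

I ≈ 0.339 A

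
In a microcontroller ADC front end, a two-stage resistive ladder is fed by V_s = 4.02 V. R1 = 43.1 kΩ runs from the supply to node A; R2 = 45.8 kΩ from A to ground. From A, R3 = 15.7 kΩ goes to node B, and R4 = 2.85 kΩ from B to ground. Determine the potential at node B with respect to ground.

Looking into the second stage from A: R3 + R4 = 18.55 kΩ appears in parallel with R2.
Effective lower resistance at A: R2 ‖ 18.55 = 13.20 kΩ.
V_A = 4.02 × 13.20/(43.1 + 13.20) = 0.9427 V.
V_B = V_A × 0.1536 = 0.1448 V.

V_B ≈ 0.145 V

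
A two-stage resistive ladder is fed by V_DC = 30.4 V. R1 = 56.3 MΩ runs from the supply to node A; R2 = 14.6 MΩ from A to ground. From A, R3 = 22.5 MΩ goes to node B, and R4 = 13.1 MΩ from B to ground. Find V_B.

Looking into the second stage from A: R3 + R4 = 35.60 MΩ appears in parallel with R2.
Effective lower resistance at A: R2 ‖ 35.60 = 10.35 MΩ.
V_A = 30.4 × 10.35/(56.3 + 10.35) = 4.722 V.
V_B = V_A × 0.3680 = 1.738 V.

V_B ≈ 1.74 V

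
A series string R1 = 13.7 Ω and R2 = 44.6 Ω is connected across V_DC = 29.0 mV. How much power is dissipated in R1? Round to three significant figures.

ΣR = 58.30 Ω → I = 29.0/58.30 = 0.4974 mA.
V(R1) = I·R = 6.815 mV; P = V·I = 6.815 × 0.4974 = 3.390 µW.

P ≈ 3.39 µW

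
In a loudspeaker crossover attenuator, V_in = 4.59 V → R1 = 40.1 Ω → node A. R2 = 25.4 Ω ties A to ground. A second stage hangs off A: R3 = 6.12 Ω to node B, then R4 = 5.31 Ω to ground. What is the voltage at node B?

V_B ≈ 0.350 V

The second stage (R3 + R4 = 11.43 Ω) loads node A in parallel with R2.
R2 ‖ (R3+R4) = 7.883 Ω.
V_A = 4.59 × 7.883/(40.1 + 7.883) = 0.7541 V.
V_B = V_A × 0.4646 = 0.3503 V.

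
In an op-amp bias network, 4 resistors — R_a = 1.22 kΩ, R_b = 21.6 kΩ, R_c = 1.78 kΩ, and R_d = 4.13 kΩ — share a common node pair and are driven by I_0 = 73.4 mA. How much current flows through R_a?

I ≈ 36.0 mA

Total conductance ΣG = 1/1.22 + 1/21.6 + 1/1.78 + 1/4.13 = 1.670 (units of 1/kΩ).
By the current-divider rule, I = I_0 · G_k/ΣG = 73.4 × 0.4909 = 36.03 mA.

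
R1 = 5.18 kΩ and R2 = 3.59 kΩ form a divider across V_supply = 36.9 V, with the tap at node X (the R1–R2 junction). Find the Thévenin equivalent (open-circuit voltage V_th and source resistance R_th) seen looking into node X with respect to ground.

V_th ≈ 15.1 V, R_th ≈ 2.12 kΩ

V_th is the unloaded tap voltage: V_supply · R2/(R1+R2) = 36.9 × 0.4094 = 15.11 V.
Looking into X with the source shorted: R_th = R1·R2/(R1+R2) = 5.180 × 3.59/8.770 = 2.120 kΩ.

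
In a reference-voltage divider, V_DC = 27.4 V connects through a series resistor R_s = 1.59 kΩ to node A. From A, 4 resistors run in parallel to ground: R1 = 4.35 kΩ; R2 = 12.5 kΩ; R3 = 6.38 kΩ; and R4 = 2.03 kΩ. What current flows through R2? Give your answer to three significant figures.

I ≈ 0.868 mA

Parallel bank: R_p = 1/(1/4.35 + 1/12.5 + 1/6.38 + 1/2.03) = 1.042 kΩ.
Node voltage V_A = V_DC · R_p/(R_s + R_p) = 27.4 × 0.3960 = 10.85 V.
Branch current I = V_A/R2 = 10.85/12.5 = 0.8681 mA.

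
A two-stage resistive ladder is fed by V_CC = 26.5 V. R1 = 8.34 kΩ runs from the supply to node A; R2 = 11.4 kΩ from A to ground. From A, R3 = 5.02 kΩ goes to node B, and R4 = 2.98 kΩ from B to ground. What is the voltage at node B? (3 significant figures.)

V_B ≈ 3.56 V

Node A sees R2 in parallel with the series input of stage 2, R3 + R4 = 8.000 kΩ.
Effective lower resistance at A: R2 ‖ 8.000 = 4.701 kΩ.
So V_A = 26.5 × 0.3605 = 9.553 V.
Then the unloaded second divider: V_B = V_A × R4/(R3+R4) = 9.553 × 0.3725 = 3.558 V.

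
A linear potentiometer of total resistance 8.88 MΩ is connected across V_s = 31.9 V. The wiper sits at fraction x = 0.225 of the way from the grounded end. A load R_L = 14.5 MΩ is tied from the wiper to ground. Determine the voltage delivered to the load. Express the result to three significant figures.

V_out ≈ 6.48 V

Lower segment x·R_p = 1.998 MΩ; upper segment (1−x)·R_p = 6.882 MΩ.
(x·R_p) ‖ R_L = 1.756 MΩ.
Loaded-divider output: V_out = 31.9 × 0.2033 = 6.485 V.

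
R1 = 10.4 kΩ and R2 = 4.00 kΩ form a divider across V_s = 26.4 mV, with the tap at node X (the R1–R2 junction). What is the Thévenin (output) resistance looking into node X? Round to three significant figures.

R_th ≈ 2.89 kΩ

With V_s suppressed (replaced by a short), R_th = R1 ‖ R2 = (10.40 × 4.00)/(10.40 + 4.00) = 2.889 kΩ.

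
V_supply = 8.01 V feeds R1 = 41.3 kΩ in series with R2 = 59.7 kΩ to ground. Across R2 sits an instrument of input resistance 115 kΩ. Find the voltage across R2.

V_out ≈ 3.91 V

The load sits in parallel with R2, giving an effective lower resistance R2' = R2·R_L/(R2+R_L) = 39.30 kΩ.
Voltage divider with the loaded lower leg: V_out = 8.01 × 39.30/(41.3 + 39.30) = 8.01 × 0.4876 = 3.906 V.
(Unloaded it would be 4.73 V; the load pulls it down.)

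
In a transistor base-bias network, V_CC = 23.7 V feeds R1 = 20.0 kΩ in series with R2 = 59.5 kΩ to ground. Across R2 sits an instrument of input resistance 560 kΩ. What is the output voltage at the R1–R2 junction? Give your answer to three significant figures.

First combine the lower leg with the load: R2 ‖ R_L = 53.79 kΩ.
Then V_out = V_CC · R2'/(R1 + R2') = 23.7 × 53.79/73.79 = 17.28 V.
(Unloaded it would be 17.7 V; the load pulls it down.)

V_out ≈ 17.3 V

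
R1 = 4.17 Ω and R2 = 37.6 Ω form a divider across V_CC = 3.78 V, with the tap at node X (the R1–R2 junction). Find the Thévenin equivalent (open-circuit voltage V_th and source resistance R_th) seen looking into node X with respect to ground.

V_th ≈ 3.40 V, R_th ≈ 3.75 Ω

With X open, the divider is unloaded: V_th = 3.78 × 37.6/41.77 = 3.403 V.
With V_CC suppressed (replaced by a short), R_th = R1 ‖ R2 = (4.170 × 37.6)/(4.170 + 37.6) = 3.754 Ω.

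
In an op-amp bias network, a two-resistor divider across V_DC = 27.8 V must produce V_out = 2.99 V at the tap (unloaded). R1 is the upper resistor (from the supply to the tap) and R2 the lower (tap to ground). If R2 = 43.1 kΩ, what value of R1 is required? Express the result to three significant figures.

R1 ≈ 358 kΩ

Required fraction k = V_out/V_DC = 0.1076.
Rearranging, R1 = R2·(1−k)/k = 43.1 × 8.298 = 357.6 kΩ.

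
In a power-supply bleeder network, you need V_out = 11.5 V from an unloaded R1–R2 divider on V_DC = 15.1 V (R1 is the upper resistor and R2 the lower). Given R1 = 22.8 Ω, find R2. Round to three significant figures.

The divider ratio is R2/(R1+R2) = 11.5/15.1 = 0.7616.
So R2 = R1 · V_out/(V_DC − V_out) = 22.8 × 11.5/(15.1 − 11.5) = 22.8 × 3.194 = 72.83 Ω.

R2 ≈ 72.8 Ω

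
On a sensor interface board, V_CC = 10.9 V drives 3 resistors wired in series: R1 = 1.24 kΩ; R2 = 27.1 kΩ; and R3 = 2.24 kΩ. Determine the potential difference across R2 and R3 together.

V ≈ 10.5 V

Series total: ΣR = 1.24 + 27.1 + 2.24 = 30.58 kΩ.
R_{R2..R3} = 27.1 + 2.24 = 29.34 kΩ.
By the voltage-divider rule, V = 10.9 × 29.34/30.58 = 10.46 V.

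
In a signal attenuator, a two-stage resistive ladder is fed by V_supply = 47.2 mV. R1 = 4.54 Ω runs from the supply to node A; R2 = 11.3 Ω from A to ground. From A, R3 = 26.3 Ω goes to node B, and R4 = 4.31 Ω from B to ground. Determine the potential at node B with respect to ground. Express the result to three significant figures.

V_B ≈ 4.29 mV

The second stage (R3 + R4 = 30.61 Ω) loads node A in parallel with R2.
R2 ‖ (R3+R4) = 8.253 Ω.
First divider: V_A = V_supply · 8.253/(4.54 + 8.253) = 30.45 mV.
Then the unloaded second divider: V_B = V_A × R4/(R3+R4) = 30.45 × 0.1408 = 4.287 mV.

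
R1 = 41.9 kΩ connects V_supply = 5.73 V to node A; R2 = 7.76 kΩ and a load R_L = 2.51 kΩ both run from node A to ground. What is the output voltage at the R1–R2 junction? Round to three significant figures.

First combine the lower leg with the load: R2 ‖ R_L = 1.897 kΩ.
Then V_out = V_supply · R2'/(R1 + R2') = 5.73 × 1.897/43.80 = 0.2481 V.

V_out ≈ 0.248 V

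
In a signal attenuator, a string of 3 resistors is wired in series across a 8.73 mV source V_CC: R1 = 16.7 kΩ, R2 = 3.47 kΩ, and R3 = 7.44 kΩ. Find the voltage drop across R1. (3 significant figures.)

Total series resistance ΣR = 16.7 + 3.47 + 7.44 = 27.61 kΩ.
By the voltage-divider rule, V = 8.73 × 16.70/27.61 = 5.280 mV.

V ≈ 5.28 mV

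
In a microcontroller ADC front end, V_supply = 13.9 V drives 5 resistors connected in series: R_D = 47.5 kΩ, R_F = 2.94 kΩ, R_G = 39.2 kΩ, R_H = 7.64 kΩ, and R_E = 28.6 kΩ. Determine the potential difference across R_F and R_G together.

ΣR = 47.5 + 2.94 + 39.2 + 7.64 + 28.6 = 125.9 kΩ.
R_{R_F..R_G} = 2.94 + 39.2 = 42.14 kΩ.
Voltage divider: V = V_supply · (42.14 / 125.9) = 13.9 × 0.3348 = 4.653 V.

V ≈ 4.65 V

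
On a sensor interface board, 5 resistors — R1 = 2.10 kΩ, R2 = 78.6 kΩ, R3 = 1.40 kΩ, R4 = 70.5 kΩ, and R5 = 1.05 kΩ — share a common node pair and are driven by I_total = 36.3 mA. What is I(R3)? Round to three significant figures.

Total conductance ΣG = 1/2.10 + 1/78.6 + 1/1.40 + 1/70.5 + 1/1.05 = 2.170 (units of 1/kΩ).
By the current-divider rule, I = I_total · G_k/ΣG = 36.3 × 0.3292 = 11.95 mA.

I ≈ 11.9 mA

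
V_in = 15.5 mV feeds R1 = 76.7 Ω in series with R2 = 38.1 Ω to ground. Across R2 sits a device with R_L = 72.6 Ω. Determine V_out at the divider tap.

V_out ≈ 3.81 mV

The load sits in parallel with R2, giving an effective lower resistance R2' = R2·R_L/(R2+R_L) = 24.99 Ω.
Then V_out = V_in · R2'/(R1 + R2') = 15.5 × 24.99/101.7 = 3.809 mV.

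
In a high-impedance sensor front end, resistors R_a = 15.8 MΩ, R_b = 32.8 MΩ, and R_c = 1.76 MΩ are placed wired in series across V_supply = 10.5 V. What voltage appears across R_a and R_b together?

ΣR = 15.8 + 32.8 + 1.76 = 50.36 MΩ.
R_{R_a..R_b} = 15.8 + 32.8 = 48.60 MΩ.
By the voltage-divider rule, V = 10.5 × 48.60/50.36 = 10.13 V.

V ≈ 10.1 V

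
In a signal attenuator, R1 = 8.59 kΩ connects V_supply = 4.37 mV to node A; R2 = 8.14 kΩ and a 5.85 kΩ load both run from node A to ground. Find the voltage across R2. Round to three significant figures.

V_out ≈ 1.24 mV

First combine the lower leg with the load: R2 ‖ R_L = 3.404 kΩ.
Then V_out = V_supply · R2'/(R1 + R2') = 4.37 × 3.404/11.99 = 1.240 mV.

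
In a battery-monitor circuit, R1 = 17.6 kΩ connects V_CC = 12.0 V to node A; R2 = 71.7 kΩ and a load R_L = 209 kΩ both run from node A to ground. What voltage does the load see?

V_out ≈ 9.02 V

R2 ‖ R_L = (71.7 × 209)/(71.7 + 209) = 53.39 kΩ.
Now apply the divider: V_out = 12.0 × 0.7521 = 9.025 V.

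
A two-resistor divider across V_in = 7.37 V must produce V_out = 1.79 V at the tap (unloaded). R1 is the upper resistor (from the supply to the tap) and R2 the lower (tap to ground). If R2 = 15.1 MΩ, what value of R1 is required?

R1 ≈ 47.1 MΩ

The divider ratio is R2/(R1+R2) = 1.79/7.37 = 0.2429.
So R1 = R2 · (V_in/V_out − 1) = 15.1 × (7.37/1.79 − 1) = 15.1 × 3.117 = 47.07 MΩ.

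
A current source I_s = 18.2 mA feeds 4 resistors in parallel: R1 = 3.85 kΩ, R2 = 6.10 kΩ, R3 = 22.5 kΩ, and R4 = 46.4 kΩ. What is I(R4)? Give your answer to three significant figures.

I ≈ 0.801 mA

Conductances: ΣG = 1/3.85 + 1/6.10 + 1/22.5 + 1/46.4 = 0.4897 (1/kΩ).
By the current-divider rule, I = I_s · G_k/ΣG = 18.2 × 0.04401 = 0.8010 mA.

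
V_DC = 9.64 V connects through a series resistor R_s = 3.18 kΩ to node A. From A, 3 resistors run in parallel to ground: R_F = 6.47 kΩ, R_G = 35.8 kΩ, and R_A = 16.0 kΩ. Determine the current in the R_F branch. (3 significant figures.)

I ≈ 0.837 mA

Equivalent of the parallel group: R_p = 4.082 kΩ.
V_A = 9.64 × 4.082/7.262 = 5.419 V.
Branch current I = V_A/R_F = 5.419/6.47 = 0.8375 mA.
(Equivalently: I_total = 1.328 mA, then current-divider fraction G_k/ΣG = 0.6309.)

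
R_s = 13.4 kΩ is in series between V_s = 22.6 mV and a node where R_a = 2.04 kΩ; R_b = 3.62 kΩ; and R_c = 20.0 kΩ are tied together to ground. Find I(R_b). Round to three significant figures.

Parallel bank: R_p = 1/(1/2.04 + 1/3.62 + 1/20.0) = 1.225 kΩ.
V_A by voltage divider: V_A = 22.6 × 1.225/(13.4 + 1.225) = 1.893 mV.
I(R_b) = V_A / R_b = 1.893/3.62 = 0.5229 µA.
(Equivalently: I_total = 1.545 µA, then current-divider fraction G_k/ΣG = 0.3384.)

I ≈ 0.523 µA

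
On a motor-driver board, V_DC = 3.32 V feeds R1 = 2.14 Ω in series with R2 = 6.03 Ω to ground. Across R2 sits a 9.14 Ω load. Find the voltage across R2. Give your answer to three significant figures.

The load sits in parallel with R2, giving an effective lower resistance R2' = R2·R_L/(R2+R_L) = 3.633 Ω.
Voltage divider with the loaded lower leg: V_out = 3.32 × 3.633/(2.14 + 3.633) = 3.32 × 0.6293 = 2.089 V.
(Unloaded it would be 2.45 V; the load pulls it down.)

V_out ≈ 2.09 V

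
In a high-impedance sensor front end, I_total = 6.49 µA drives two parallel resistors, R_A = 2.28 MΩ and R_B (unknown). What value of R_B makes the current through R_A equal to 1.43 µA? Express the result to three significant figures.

R_B ≈ 0.644 MΩ

The fraction through R_A equals R_B/(R_A+R_B).
With f = 0.2203, R_B = R_A · f/(1−f) = 2.28 × 0.2826 = 0.6443 MΩ.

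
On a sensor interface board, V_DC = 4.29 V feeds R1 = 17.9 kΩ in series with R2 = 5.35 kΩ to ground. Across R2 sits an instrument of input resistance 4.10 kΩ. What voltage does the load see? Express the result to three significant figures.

V_out ≈ 0.492 V

The load sits in parallel with R2, giving an effective lower resistance R2' = R2·R_L/(R2+R_L) = 2.321 kΩ.
Then V_out = V_DC · R2'/(R1 + R2') = 4.29 × 2.321/20.22 = 0.4924 V.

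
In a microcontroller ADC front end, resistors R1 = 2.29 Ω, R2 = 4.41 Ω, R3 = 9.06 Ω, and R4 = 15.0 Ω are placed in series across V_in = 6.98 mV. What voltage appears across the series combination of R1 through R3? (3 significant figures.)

ΣR = 2.29 + 4.41 + 9.06 + 15.0 = 30.76 Ω.
R_{R1..R3} = 2.29 + 4.41 + 9.06 = 15.76 Ω.
By the voltage-divider rule, V = 6.98 × 15.76/30.76 = 3.576 mV.

V ≈ 3.58 mV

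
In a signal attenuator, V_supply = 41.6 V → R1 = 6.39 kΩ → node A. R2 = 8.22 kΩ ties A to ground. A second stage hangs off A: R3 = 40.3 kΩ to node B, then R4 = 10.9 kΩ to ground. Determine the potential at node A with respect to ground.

V_A ≈ 21.9 V

Node A sees R2 in parallel with the series input of stage 2, R3 + R4 = 51.20 kΩ.
Effective lower resistance at A: R2 ‖ 51.20 = 7.083 kΩ.
V_A = 41.6 × 7.083/(6.39 + 7.083) = 21.87 V.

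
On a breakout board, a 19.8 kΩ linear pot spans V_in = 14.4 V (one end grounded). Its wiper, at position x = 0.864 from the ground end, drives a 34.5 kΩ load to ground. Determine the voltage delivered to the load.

V_out ≈ 11.7 V

Lower segment x·R_p = 17.11 kΩ; upper segment (1−x)·R_p = 2.693 kΩ.
(x·R_p) ‖ R_L = 11.44 kΩ.
Loaded-divider output: V_out = 14.4 × 0.8094 = 11.66 V.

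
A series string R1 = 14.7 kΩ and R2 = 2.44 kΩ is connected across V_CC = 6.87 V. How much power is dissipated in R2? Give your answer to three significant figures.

The common current is I = 6.87/17.14 = 0.4008 mA.
V(R2) = I·R = 0.9780 V; P = V·I = 0.9780 × 0.4008 = 0.3920 mW.

P ≈ 0.392 mW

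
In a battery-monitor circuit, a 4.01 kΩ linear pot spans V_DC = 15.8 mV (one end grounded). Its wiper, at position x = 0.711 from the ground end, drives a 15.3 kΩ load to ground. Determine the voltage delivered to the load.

Lower segment x·R_p = 2.851 kΩ; upper segment (1−x)·R_p = 1.159 kΩ.
Lower segment in parallel with the load: 2.851 ‖ 15.3 = 2.403 kΩ.
V_out = 15.8 × 2.403/(1.159 + 2.403) = 10.66 mV.

V_out ≈ 10.7 mV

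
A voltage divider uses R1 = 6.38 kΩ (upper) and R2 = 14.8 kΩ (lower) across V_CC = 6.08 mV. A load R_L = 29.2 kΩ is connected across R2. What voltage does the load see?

V_out ≈ 3.69 mV

R2 ‖ R_L = (14.8 × 29.2)/(14.8 + 29.2) = 9.822 kΩ.
Now apply the divider: V_out = 6.08 × 0.6062 = 3.686 mV.
(Unloaded it would be 4.25 mV; the load pulls it down.)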